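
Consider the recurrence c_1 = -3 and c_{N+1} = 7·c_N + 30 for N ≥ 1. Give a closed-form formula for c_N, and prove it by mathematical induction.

Computing the first terms: c_1 = -3, c_2 = 9, c_3 = 93. This suggests c_N = 2·7^(N - 1) - 5.
When N = 1: the formula gives -3 = -3 = c_1.
Suppose the result is true for N = m, so c_m = 2·7^(m - 1) - 5.
Then c_{m+1} = 7·c_m + 30 = 7·(2·7^(m - 1) - 5) + 30 = 2·7^m - 5 = 2·7^((m+1) - 1) - 5,
which is the claimed formula at N = m+1.
Hence, by induction on N, the claim holds for every N ≥ 1.

c_N = 2·7^(N - 1) - 5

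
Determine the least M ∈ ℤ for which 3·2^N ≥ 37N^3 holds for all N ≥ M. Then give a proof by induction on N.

At N = 15: 98304 < 124875, so the inequality fails and M ≥ 16. We prove 3·2^N ≥ 37N^3 for all N ≥ 16.
When N = 16: 3·2^N = 196608 and 37N^3 = 151552, so 196608 ≥ 151552.
For the inductive step, assume it holds for an arbitrary k ≥ 16, so 3·2^k ≥ 37k^3.
Then 3·2^(k + 1) = 2·(3·2^k) ≥ 2·(37k^3).
Also, for k ≥ 16 we have 2·(37k^3) ≥ 37(k+1)^3, since 2 ≥ (1 + 1/k)^3 for all k ≥ 16.
Combining, 3·2^(k + 1) ≥ 37(k+1)^3.
This completes the induction.
Hence the smallest such M is 16.

M = 16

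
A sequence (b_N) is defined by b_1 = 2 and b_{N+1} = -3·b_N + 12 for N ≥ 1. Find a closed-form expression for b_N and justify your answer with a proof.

b_N = -(-3)^(N - 1) + 3

Computing the first terms: b_1 = 2, b_2 = 6, b_3 = -6. This suggests b_N = -(-3)^(N - 1) + 3.
For the base case N = 1: the formula gives 2 = 2 = b_1.
Suppose the result is true for N = j, so b_j = -(-3)^(j - 1) + 3.
Then b_{j+1} = -3·b_j + 12 = -3·(-(-3)^(j - 1) + 3) + 12 = -(-3)^j + 3 = -(-3)^((j+1) - 1) + 3,
which is the claimed formula at N = j+1.
By the principle of mathematical induction, the result holds for all N ≥ 1.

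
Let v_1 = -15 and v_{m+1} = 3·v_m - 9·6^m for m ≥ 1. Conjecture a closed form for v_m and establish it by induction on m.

v_m = 3^m - 3·6^m

Computing the first terms: v_1 = -15, v_2 = -99, v_3 = -621. This suggests v_m = 3^m - 3·6^m.
Base case (m = 1): the formula gives -15 = -15 = v_1.
Inductive step: assume the claim holds for m = k, so v_k = 3^k - 3·6^k.
Then v_{k+1} = 3·v_k - 9·6^k = 3·(3^k - 3·6^k) - 9·6^k = 3^(k + 1) - 3·6^(k + 1),
which is the claimed formula at m = k+1.
By the principle of mathematical induction, the result holds for all m ≥ 1.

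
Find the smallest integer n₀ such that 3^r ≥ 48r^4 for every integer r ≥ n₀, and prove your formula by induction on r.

At r = 12: 531441 < 995328, so the inequality fails and n₀ ≥ 13. We prove 3^r ≥ 48r^4 for all r ≥ 13.
When r = 13: 3^r = 1594323 and 48r^4 = 1370928, so 1594323 ≥ 1370928.
Suppose the result is true for r = i, so 3^i ≥ 48i^4.
Then 3^(i + 1) = 3·(3^i) ≥ 3·(48i^4).
Also, for i ≥ 13 we have 3·(48i^4) ≥ 48(i+1)^4, since 3 ≥ (1 + 1/i)^4 for all i ≥ 13.
Combining, 3^(i + 1) ≥ 48(i+1)^4.
Hence, by induction on r, the claim holds for every r ≥ 13.
Hence the smallest such n₀ is 13.

n₀ = 13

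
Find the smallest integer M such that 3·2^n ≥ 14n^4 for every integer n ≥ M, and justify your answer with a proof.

M = 20

At n = 19: 1572864 < 1824494, so the inequality fails and M ≥ 20. We prove 3·2^n ≥ 14n^4 for all n ≥ 20.
When n = 20: 3·2^n = 3145728 and 14n^4 = 2240000, so 3145728 ≥ 2240000.
For the inductive step, assume it holds for an arbitrary m ≥ 20, so 3·2^m ≥ 14m^4.
Then 3·2^(m + 1) = 2·(3·2^m) ≥ 2·(14m^4).
Also, for m ≥ 20 we have 2·(14m^4) ≥ 14(m+1)^4, since 2 ≥ (1 + 1/m)^4 for all m ≥ 20.
Combining, 3·2^(m + 1) ≥ 14(m+1)^4.
By induction, the statement is established for all n ≥ 20.
Hence the smallest such M is 20.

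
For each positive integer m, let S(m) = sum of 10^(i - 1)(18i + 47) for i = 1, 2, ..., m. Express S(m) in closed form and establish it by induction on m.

S(m) = 10^m(2m + 5) - 5

We claim S(m) = 10^m(2m + 5) - 5 for all m ≥ 1.
When m = 1: S(1) = 65, and the closed form gives 65. They agree.
Suppose the result is true for m = i, so S(i) = 10^i(2i + 5) - 5.
Then S(i+1) = S(i) + (10^i(18i + 65)) = (10^i(2i + 5) - 5) + (10^i(18i + 65)).
Simplifying, S(i+1) = 20·10^i·i + 70·10^i - 5 = 10^(i+1)(2(i+1) + 5) - 5,
which is the closed form with m = i+1.
This completes the induction.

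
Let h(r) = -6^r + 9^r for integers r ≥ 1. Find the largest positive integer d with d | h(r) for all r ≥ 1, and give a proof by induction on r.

d = 3

Computing the first values: h(1) = 3 and h(2) = 45; gcd(3, 45) = 3, so d ≤ 3.
We prove 3 | -6^r + 9^r for all r ≥ 1 by induction on r.
Base case (r = 1): h(1) = 3 = 3·(1), so 3 | h(1).
Inductive step: assume the claim holds for r = m, i.e. 3 | h(m). Then
9^{m+1} − 6^{m+1} = 9·9^m − 6·6^m = 9·(9^m − 6^m) + (3)·6^m. The first term is divisible by 3 by the inductive hypothesis, and the second term (3)·6^m is divisible by 3 since 3 | 3. Hence 3 | h(m+1).
This completes the induction.
Therefore the largest such d is 3.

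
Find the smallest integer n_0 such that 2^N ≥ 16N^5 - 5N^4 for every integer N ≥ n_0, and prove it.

At N = 28: 268435456 < 272292608, so the inequality fails and n_0 ≥ 29. We prove 2^N ≥ 16N^5 - 5N^4 for all N ≥ 29.
Base case (N = 29): 2^N = 536870912 and 16N^5 - 5N^4 = 324641979, so 536870912 ≥ 324641979.
Suppose the result is true for N = m, so 2^m ≥ 16m^5 - 5m^4.
Then 2^(m + 1) = 2·(2^m) ≥ 2·(16m^5 - 5m^4).
Also, for m ≥ 29 we have 2·(16m^5 - 5m^4) ≥ 16(m+1)^5 - 5(m+1)^4, since 2·(16m^5 - 5m^4) − (16(m+1)^5 - 5(m+1)^4) = 16m^5 - 85m^4 - 140m^3 - 130m^2 - 60m - 11, which is nonnegative for all m ≥ 29.
Combining, 2^(m + 1) ≥ 16(m+1)^5 - 5(m+1)^4.
This completes the induction.
Hence the smallest such n_0 is 29.

n_0 = 29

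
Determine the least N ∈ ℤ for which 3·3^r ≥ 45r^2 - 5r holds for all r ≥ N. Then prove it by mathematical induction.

At r = 5: 729 < 1100, so the inequality fails and N ≥ 6. We prove 3·3^r ≥ 45r^2 - 5r for all r ≥ 6.
When r = 6: 3·3^r = 2187 and 45r^2 - 5r = 1590, so 2187 ≥ 1590.
Inductive step: suppose the statement holds for some k ≥ 6, so 3·3^k ≥ 45k^2 - 5k.
Then 3·3^(k + 1) = 3·(3·3^k) ≥ 3·(45k^2 - 5k).
Also, for k ≥ 6 we have 3·(45k^2 - 5k) ≥ 45(k+1)^2 - 5(k+1), since 3·(45k^2 - 5k) − (45(k+1)^2 - 5(k+1)) = 90k^2 - 100k - 40, which is nonnegative for all k ≥ 6.
Combining, 3·3^(k + 1) ≥ 45(k+1)^2 - 5(k+1).
By induction, the statement is established for all r ≥ 6.
Hence the smallest such N is 6.

N = 6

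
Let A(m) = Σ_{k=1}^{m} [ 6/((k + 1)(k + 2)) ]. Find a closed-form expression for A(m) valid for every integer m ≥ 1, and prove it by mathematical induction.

A(m) = 3m/(m + 2)

We claim A(m) = 3m/(m + 2) for all m ≥ 1.
Base case (m = 1): A(1) = 1, and the closed form gives 1. They agree.
For the inductive step, assume it holds for an arbitrary k ≥ 1, so A(k) = 3k/(k + 2).
Then A(k+1) = A(k) + (6/((k + 2)(k + 3))) = (3k/(k + 2)) + (6/((k + 2)(k + 3))).
Simplifying, A(k+1) = 3(k + 1)/(k + 3) = 3(k+1)/((k+1) + 2),
which is the closed form with m = k+1.
This completes the induction.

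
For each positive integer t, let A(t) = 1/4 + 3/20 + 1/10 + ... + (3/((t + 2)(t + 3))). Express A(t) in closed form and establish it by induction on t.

A(t) = t/(t + 3)

We claim A(t) = t/(t + 3) for all t ≥ 1.
When t = 1: A(1) = 1/4, and the closed form gives 1/4. They agree.
Inductive step: suppose the statement holds for some m ≥ 1, so A(m) = m/(m + 3).
Then A(m+1) = A(m) + (3/((m + 3)(m + 4))) = (m/(m + 3)) + (3/((m + 3)(m + 4))).
Simplifying, A(m+1) = (m + 1)/(m + 4) = (m+1)/((m+1) + 3),
which is the closed form with t = m+1.
By induction, the statement is established for all t ≥ 1.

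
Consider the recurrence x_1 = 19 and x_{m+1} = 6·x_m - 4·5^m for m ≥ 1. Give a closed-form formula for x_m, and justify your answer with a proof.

Computing the first terms: x_1 = 19, x_2 = 94, x_3 = 464. This suggests x_m = 4·5^m - 6^(m - 1).
When m = 1: the formula gives 19 = 19 = x_1.
Inductive step: suppose the statement holds for some j ≥ 1, so x_j = 4·5^j - 6^(j - 1).
Then x_{j+1} = 6·x_j - 4·5^j = 6·(4·5^j - 6^(j - 1)) - 4·5^j = 4·5^(j + 1) - 6^j = 4·5^(j+1) - 6^((j+1) - 1),
which is the claimed formula at m = j+1.
Hence, by induction on m, the claim holds for every m ≥ 1.

x_m = 4·5^m - 6^(m - 1)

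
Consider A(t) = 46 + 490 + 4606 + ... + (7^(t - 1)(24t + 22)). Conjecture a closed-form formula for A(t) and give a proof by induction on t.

A(t) = 7^t(4t + 3) - 3

We claim A(t) = 7^t(4t + 3) - 3 for all t ≥ 1.
For the base case t = 1: A(1) = 46, and the closed form gives 46. They agree.
Suppose the result is true for t = r, so A(r) = 7^r(4r + 3) - 3.
Then A(r+1) = A(r) + (7^r(24r + 46)) = (7^r(4r + 3) - 3) + (7^r(24r + 46)).
Simplifying, A(r+1) = 28·7^r·r + 49·7^r - 3 = 7^(r+1)(4(r+1) + 3) - 3,
which is the closed form with t = r+1.
Hence, by induction on t, the claim holds for every t ≥ 1.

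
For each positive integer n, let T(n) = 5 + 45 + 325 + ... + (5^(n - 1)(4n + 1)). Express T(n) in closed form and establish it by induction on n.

We claim T(n) = 5^n·n for all n ≥ 1.
When n = 1: T(1) = 5, and the closed form gives 5. They agree.
For the inductive step, assume it holds for an arbitrary m ≥ 1, so T(m) = 5^m·m.
Then T(m+1) = T(m) + (5^m(4m + 5)) = (5^m·m) + (5^m(4m + 5)).
Simplifying, T(m+1) = 5^(m + 1)(m + 1) = 5^(m+1)·(m+1),
which is the closed form with n = m+1.
By the principle of mathematical induction, the result holds for all n ≥ 1.

T(n) = 5^n·n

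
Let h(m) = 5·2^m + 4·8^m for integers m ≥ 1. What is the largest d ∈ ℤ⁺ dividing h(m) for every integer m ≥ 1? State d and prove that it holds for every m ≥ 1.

Computing the first values: h(1) = 42 and h(2) = 276; gcd(42, 276) = 6, so d ≤ 6.
We prove 6 | 5·2^m + 4·8^m for all m ≥ 1 by induction on m.
Base step (m = 1): h(1) = 42 = 6·(7), so 6 | h(1).
For the inductive step, assume it holds for an arbitrary j ≥ 1, i.e. 6 | h(j). Then
h(j+1) − 8·h(j) = (5·2^(j+1) + 4·8^(j+1)) − 8·(5·2^j + 4·8^j) = (5)·2^j·(2 − 8) = (-30)·2^j. Since 6 | h(j) by the inductive hypothesis, 6 | 8·h(j); and 6 | -30 since -30 = 6·-5. Therefore 6 | h(j+1).
By the principle of mathematical induction, the result holds for all m ≥ 1.
Therefore the largest such d is 6.

d = 6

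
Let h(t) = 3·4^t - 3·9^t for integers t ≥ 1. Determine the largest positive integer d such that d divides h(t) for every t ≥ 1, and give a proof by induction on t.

Computing the first values: h(1) = -15 and h(2) = -195; gcd(-15, -195) = 15, so d ≤ 15.
We prove 15 | 3·4^t - 3·9^t for all t ≥ 1 by induction on t.
For the base case t = 1: h(1) = -15 = 15·(-1), so 15 | h(1).
Inductive step: suppose the statement holds for some k ≥ 1, i.e. 15 | h(k). Then
h(k+1) − 9·h(k) = (3·4^(k+1) - 3·9^(k+1)) − 9·(3·4^k - 3·9^k) = (3)·4^k·(4 − 9) = (-15)·4^k. Since 15 | h(k) by the inductive hypothesis, 15 | 9·h(k); and 15 | -15 since -15 = 15·-1. Therefore 15 | h(k+1).
Hence, by induction on t, the claim holds for every t ≥ 1.
Therefore the largest such d is 15.

d = 15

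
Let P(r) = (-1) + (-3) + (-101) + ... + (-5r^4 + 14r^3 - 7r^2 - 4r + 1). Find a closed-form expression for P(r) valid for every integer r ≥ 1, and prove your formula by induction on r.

We claim P(r) = -r(r^2 - 2)(r^2 - r - 1) for all r ≥ 1.
For the base case r = 1: P(1) = -1, and the closed form gives -1. They agree.
Inductive step: assume the claim holds for r = m, so P(m) = m(-m^4 + m^3 + 3m^2 - 2m - 2).
Then P(m+1) = P(m) + (-5m^4 - 6m^3 + 5m^2 + 4m - 1) = (m(-m^4 + m^3 + 3m^2 - 2m - 2)) + (-5m^4 - 6m^3 + 5m^2 + 4m - 1).
Simplifying, P(m+1) = -(m + 1)(m^2 + m - 1)(m^2 + 2m - 1) = -(m+1)((m+1)^2 - 2)((m+1)^2 - (m+1) - 1),
which is the closed form with r = m+1.
By induction, the statement is established for all r ≥ 1.

P(r) = -r(r^2 - 2)(r^2 - r - 1)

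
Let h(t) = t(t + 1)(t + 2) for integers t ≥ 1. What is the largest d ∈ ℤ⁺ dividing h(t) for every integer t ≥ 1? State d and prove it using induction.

d = 6

Computing the first values: h(1) = 6 and h(2) = 24; gcd(6, 24) = 6, so d ≤ 6.
We prove 6 | t(t + 1)(t + 2) for all t ≥ 1 by induction on t.
For the base case t = 1: h(1) = 6 = 6·(1), so 6 | h(1).
Suppose the result is true for t = j, i.e. 6 | h(j). Then
h(j+1) − h(j) = (j+1)·(j+2)·(j+3) − j·(j+1)·(j+2) = (j+1)·(j+2)·[(j+3) − j] = 3·(j+1)·(j+2). The product of 2 consecutive integers is divisible by (2)! = 2, so h(j+1) − h(j) is divisible by 3·2 = 6. By the inductive hypothesis 6 | h(j), hence 6 | h(j+1).
By induction, the statement is established for all t ≥ 1.
Therefore the largest such d is 6.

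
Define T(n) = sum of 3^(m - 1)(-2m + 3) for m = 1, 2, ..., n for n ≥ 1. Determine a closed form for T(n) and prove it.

T(n) = 3^n(-n + 2) - 2

We claim T(n) = 3^n(-n + 2) - 2 for all n ≥ 1.
For the base case n = 1: T(1) = 1, and the closed form gives 1. They agree.
Inductive step: suppose the statement holds for some m ≥ 1, so T(m) = 3^m(-m + 2) - 2.
Then T(m+1) = T(m) + (3^m(-2m + 1)) = (3^m(-m + 2) - 2) + (3^m(-2m + 1)).
Simplifying, T(m+1) = -3^(m + 1)m + 3^(m + 1) - 2 = 3^(m+1)(-(m+1) + 2) - 2,
which is the closed form with n = m+1.
This completes the induction.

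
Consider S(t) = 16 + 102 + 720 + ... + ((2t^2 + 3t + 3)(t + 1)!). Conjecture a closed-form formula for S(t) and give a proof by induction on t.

We claim S(t) = (2t + 1)(t + 2)! - 2 for all t ≥ 1.
When t = 1: S(1) = 16, and the closed form gives 16. They agree.
Inductive step: suppose the statement holds for some r ≥ 1, so S(r) = (2r + 1)(r + 2)! - 2.
Then S(r+1) = S(r) + ((2r^2 + 7r + 8)(r + 2)!) = ((2r + 1)(r + 2)! - 2) + ((2r^2 + 7r + 8)(r + 2)!).
Simplifying, S(r+1) = (2(r+1) + 1)((r+1) + 2)! - 2,
which is the closed form with t = r+1.
By the principle of mathematical induction, the result holds for all t ≥ 1.

S(t) = (2t + 1)(t + 2)! - 2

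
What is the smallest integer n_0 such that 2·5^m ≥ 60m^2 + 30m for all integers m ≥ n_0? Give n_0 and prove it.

At m = 3: 250 < 630, so the inequality fails and n_0 ≥ 4. We prove 2·5^m ≥ 60m^2 + 30m for all m ≥ 4.
For the base case m = 4: 2·5^m = 1250 and 60m^2 + 30m = 1080, so 1250 ≥ 1080.
Inductive step: assume the claim holds for m = j, so 2·5^j ≥ 60j^2 + 30j.
Then 2·5^(j + 1) = 5·(2·5^j) ≥ 5·(60j^2 + 30j).
Also, for j ≥ 4 we have 5·(60j^2 + 30j) ≥ 60(j+1)^2 + 30(j+1), since 5·(60j^2 + 30j) − (60(j+1)^2 + 30(j+1)) = 240j^2 - 90, which is nonnegative for all j ≥ 4.
Combining, 2·5^(j + 1) ≥ 60(j+1)^2 + 30(j+1).
Hence, by induction on m, the claim holds for every m ≥ 4.
Hence the smallest such n_0 is 4.

n_0 = 4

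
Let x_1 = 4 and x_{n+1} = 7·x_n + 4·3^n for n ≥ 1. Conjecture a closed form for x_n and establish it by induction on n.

x_n = -3^n + 7^n

Computing the first terms: x_1 = 4, x_2 = 40, x_3 = 316. This suggests x_n = -3^n + 7^n.
Base step (n = 1): the formula gives 4 = 4 = x_1.
Suppose the result is true for n = i, so x_i = -3^i + 7^i.
Then x_{i+1} = 7·x_i + 4·3^i = 7·(-3^i + 7^i) + 4·3^i = -3^(i + 1) + 7^(i + 1),
which is the claimed formula at n = i+1.
This completes the induction.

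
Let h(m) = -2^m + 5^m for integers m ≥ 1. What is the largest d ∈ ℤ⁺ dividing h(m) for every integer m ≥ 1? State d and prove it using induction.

d = 3

Computing the first values: h(1) = 3 and h(2) = 21; gcd(3, 21) = 3, so d ≤ 3.
We prove 3 | -2^m + 5^m for all m ≥ 1 by induction on m.
Base case (m = 1): h(1) = 3 = 3·(1), so 3 | h(1).
Inductive step: assume the claim holds for m = j, i.e. 3 | h(j). Then
5^{j+1} − 2^{j+1} = 5·5^j − 2·2^j = 5·(5^j − 2^j) + (3)·2^j. The first term is divisible by 3 by the inductive hypothesis, and the second term (3)·2^j is divisible by 3 since 3 | 3. Hence 3 | h(j+1).
By the principle of mathematical induction, the result holds for all m ≥ 1.
Therefore the largest such d is 3.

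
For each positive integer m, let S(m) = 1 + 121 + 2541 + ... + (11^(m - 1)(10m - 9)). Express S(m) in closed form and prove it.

We claim S(m) = 11^m(m - 1) + 1 for all m ≥ 1.
Base step (m = 1): S(1) = 1, and the closed form gives 1. They agree.
For the inductive step, assume it holds for an arbitrary i ≥ 1, so S(i) = 11^i(i - 1) + 1.
Then S(i+1) = S(i) + (11^i(10i + 1)) = (11^i(i - 1) + 1) + (11^i(10i + 1)).
Simplifying, S(i+1) = 11^(i + 1)i + 1 = 11^(i+1)((i+1) - 1) + 1,
which is the closed form with m = i+1.
By induction, the statement is established for all m ≥ 1.

S(m) = 11^m(m - 1) + 1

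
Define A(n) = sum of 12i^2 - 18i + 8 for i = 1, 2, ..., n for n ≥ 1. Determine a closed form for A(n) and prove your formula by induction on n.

A(n) = n(4n^2 - 3n + 1)

We claim A(n) = n(4n^2 - 3n + 1) for all n ≥ 1.
Base case (n = 1): A(1) = 2, and the closed form gives 2. They agree.
Inductive step: assume the claim holds for n = i, so A(i) = i(4i^2 - 3i + 1).
Then A(i+1) = A(i) + (12i^2 + 6i + 2) = (i(4i^2 - 3i + 1)) + (12i^2 + 6i + 2).
Simplifying, A(i+1) = (i + 1)(4i^2 + 5i + 2) = (i+1)(4(i+1)^2 - 3(i+1) + 1),
which is the closed form with n = i+1.
By the principle of mathematical induction, the result holds for all n ≥ 1.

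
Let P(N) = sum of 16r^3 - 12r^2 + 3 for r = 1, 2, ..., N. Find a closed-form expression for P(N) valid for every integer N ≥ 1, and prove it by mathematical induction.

P(N) = N(4N^3 + 4N^2 - 2N + 1)

We claim P(N) = N(4N^3 + 4N^2 - 2N + 1) for all N ≥ 1.
When N = 1: P(1) = 7, and the closed form gives 7. They agree.
For the inductive step, assume it holds for an arbitrary r ≥ 1, so P(r) = r(4r^3 + 4r^2 - 2r + 1).
Then P(r+1) = P(r) + (16(r + 1)^3 - 12(r + 1)^2 + 3) = (r(4r^3 + 4r^2 - 2r + 1)) + (16(r + 1)^3 - 12(r + 1)^2 + 3).
Simplifying, P(r+1) = (r + 1)(4r^3 + 16r^2 + 18r + 7) = (r+1)(4(r+1)^3 + 4(r+1)^2 - 2(r+1) + 1),
which is the closed form with N = r+1.
By the principle of mathematical induction, the result holds for all N ≥ 1.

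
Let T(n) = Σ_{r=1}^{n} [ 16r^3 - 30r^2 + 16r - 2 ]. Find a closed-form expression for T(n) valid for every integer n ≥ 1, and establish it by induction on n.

We claim T(n) = n(n - 1)(4n^2 + 2n - 1) for all n ≥ 1.
For the base case n = 1: T(1) = 0, and the closed form gives 0. They agree.
Inductive step: suppose the statement holds for some r ≥ 1, so T(r) = r(4r^3 - 2r^2 - 3r + 1).
Then T(r+1) = T(r) + (2r(8r^2 + 9r + 2)) = (r(4r^3 - 2r^2 - 3r + 1)) + (2r(8r^2 + 9r + 2)).
Simplifying, T(r+1) = r(r + 1)(4r^2 + 10r + 5) = (r+1)((r+1) - 1)(4(r+1)^2 + 2(r+1) - 1),
which is the closed form with n = r+1.
By induction, the statement is established for all n ≥ 1.

T(n) = n(n - 1)(4n^2 + 2n - 1)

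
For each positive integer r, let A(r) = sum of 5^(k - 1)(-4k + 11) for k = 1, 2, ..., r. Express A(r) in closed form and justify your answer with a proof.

We claim A(r) = 5^r(-r + 3) - 3 for all r ≥ 1.
When r = 1: A(1) = 7, and the closed form gives 7. They agree.
For the inductive step, assume it holds for an arbitrary k ≥ 1, so A(k) = 5^k(-k + 3) - 3.
Then A(k+1) = A(k) + (5^k(-4k + 7)) = (5^k(-k + 3) - 3) + (5^k(-4k + 7)).
Simplifying, A(k+1) = -5·5^k·k + 10·5^k - 3 = 5^(k+1)(-(k+1) + 3) - 3,
which is the closed form with r = k+1.
By the principle of mathematical induction, the result holds for all r ≥ 1.

A(r) = 5^r(-r + 3) - 3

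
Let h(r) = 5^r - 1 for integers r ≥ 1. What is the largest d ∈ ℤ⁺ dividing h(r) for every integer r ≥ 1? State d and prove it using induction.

Computing the first values: h(1) = 4 and h(2) = 24; gcd(4, 24) = 4, so d ≤ 4.
We prove 4 | 5^r - 1 for all r ≥ 1 by induction on r.
For the base case r = 1: h(1) = 4 = 4·(1), so 4 | h(1).
Inductive step: assume the claim holds for r = k, i.e. 4 | h(k). Then
5^{k+1} − 1^{k+1} = 5·5^k − 1·1^k = 5·(5^k − 1^k) + (4)·1^k. The first term is divisible by 4 by the inductive hypothesis, and the second term (4)·1^k is divisible by 4 since 4 | 4. Hence 4 | h(k+1).
By the principle of mathematical induction, the result holds for all r ≥ 1.
Therefore the largest such d is 4.

d = 4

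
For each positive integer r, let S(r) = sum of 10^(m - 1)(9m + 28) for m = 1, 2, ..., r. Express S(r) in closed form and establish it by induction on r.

We claim S(r) = 10^r(r + 3) - 3 for all r ≥ 1.
When r = 1: S(1) = 37, and the closed form gives 37. They agree.
Inductive step: suppose the statement holds for some m ≥ 1, so S(m) = 10^m(m + 3) - 3.
Then S(m+1) = S(m) + (10^m(9m + 37)) = (10^m(m + 3) - 3) + (10^m(9m + 37)).
Simplifying, S(m+1) = 10·10^m·m + 40·10^m - 3 = 10^(m+1)((m+1) + 3) - 3,
which is the closed form with r = m+1.
By the principle of mathematical induction, the result holds for all r ≥ 1.

S(r) = 10^r(r + 3) - 3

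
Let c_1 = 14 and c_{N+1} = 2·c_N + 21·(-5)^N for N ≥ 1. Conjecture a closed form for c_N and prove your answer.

c_N = -3(-5)^N - 2^(N - 1)

Computing the first terms: c_1 = 14, c_2 = -77, c_3 = 371. This suggests c_N = -3(-5)^N - 2^(N - 1).
When N = 1: the formula gives 14 = 14 = c_1.
Suppose the result is true for N = r, so c_r = -3(-5)^r - 2^(r - 1).
Then c_{r+1} = 2·c_r + 21·(-5)^r = 2·(-3(-5)^r - 2^(r - 1)) + 21·(-5)^r = -3(-5)^(r + 1) - 2^r = -3(-5)^(r+1) - 2^((r+1) - 1),
which is the claimed formula at N = r+1.
By the principle of mathematical induction, the result holds for all N ≥ 1.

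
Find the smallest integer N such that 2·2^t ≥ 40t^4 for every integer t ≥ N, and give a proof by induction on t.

N = 23

At t = 22: 8388608 < 9370240, so the inequality fails and N ≥ 23. We prove 2·2^t ≥ 40t^4 for all t ≥ 23.
When t = 23: 2·2^t = 16777216 and 40t^4 = 11193640, so 16777216 ≥ 11193640.
Suppose the result is true for t = p, so 2·2^p ≥ 40p^4.
Then 2·2^(p + 1) = 2·(2·2^p) ≥ 2·(40p^4).
Also, for p ≥ 23 we have 2·(40p^4) ≥ 40(p+1)^4, since 2 ≥ (1 + 1/p)^4 for all p ≥ 23.
Combining, 2·2^(p + 1) ≥ 40(p+1)^4.
This completes the induction.
Hence the smallest such N is 23.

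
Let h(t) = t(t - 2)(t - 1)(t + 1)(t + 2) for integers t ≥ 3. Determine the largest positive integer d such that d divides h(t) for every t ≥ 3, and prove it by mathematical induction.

Computing the first values: h(3) = 120 and h(4) = 720; gcd(120, 720) = 120, so d ≤ 120.
We prove 120 | t(t - 2)(t - 1)(t + 1)(t + 2) for all t ≥ 3 by induction on t.
For the base case t = 3: h(3) = 120 = 120·(1), so 120 | h(3).
Inductive step: suppose the statement holds for some p ≥ 3, i.e. 120 | h(p). Then
h(p+1) − h(p) = (p-1)·p·(p+1)·(p+2)·(p+3) − (p-2)·(p-1)·p·(p+1)·(p+2) = (p-1)·p·(p+1)·(p+2)·[(p+3) − (p-2)] = 5·(p-1)·p·(p+1)·(p+2). The product of 4 consecutive integers is divisible by (4)! = 24, so h(p+1) − h(p) is divisible by 5·24 = 120. By the inductive hypothesis 120 | h(p), hence 120 | h(p+1).
Hence, by induction on t, the claim holds for every t ≥ 3.
Therefore the largest such d is 120.

d = 120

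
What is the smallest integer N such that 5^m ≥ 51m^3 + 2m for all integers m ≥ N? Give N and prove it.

N = 6

At m = 5: 3125 < 6385, so the inequality fails and N ≥ 6. We prove 5^m ≥ 51m^3 + 2m for all m ≥ 6.
When m = 6: 5^m = 15625 and 51m^3 + 2m = 11028, so 15625 ≥ 11028.
Suppose the result is true for m = p, so 5^p ≥ 51p^3 + 2p.
Then 5^(p + 1) = 5·(5^p) ≥ 5·(51p^3 + 2p).
Also, for p ≥ 6 we have 5·(51p^3 + 2p) ≥ 51(p+1)^3 + 2(p+1), since 5·(51p^3 + 2p) − (51(p+1)^3 + 2(p+1)) = 204p^3 - 153p^2 - 145p - 53, which is nonnegative for all p ≥ 6.
Combining, 5^(p + 1) ≥ 51(p+1)^3 + 2(p+1).
By induction, the statement is established for all m ≥ 6.
Hence the smallest such N is 6.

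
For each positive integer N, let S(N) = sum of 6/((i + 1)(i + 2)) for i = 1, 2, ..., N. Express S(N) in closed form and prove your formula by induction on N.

We claim S(N) = 3N/(N + 2) for all N ≥ 1.
Base case (N = 1): S(1) = 1, and the closed form gives 1. They agree.
Inductive step: assume the claim holds for N = i, so S(i) = 3i/(i + 2).
Then S(i+1) = S(i) + (6/((i + 2)(i + 3))) = (3i/(i + 2)) + (6/((i + 2)(i + 3))).
Simplifying, S(i+1) = 3(i + 1)/(i + 3) = 3(i+1)/((i+1) + 2),
which is the closed form with N = i+1.
Hence, by induction on N, the claim holds for every N ≥ 1.

S(N) = 3N/(N + 2)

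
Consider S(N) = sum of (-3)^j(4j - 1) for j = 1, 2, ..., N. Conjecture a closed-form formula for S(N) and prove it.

S(N) = 3(-3)^N·N

We claim S(N) = 3(-3)^N·N for all N ≥ 1.
When N = 1: S(1) = -9, and the closed form gives -9. They agree.
Inductive step: suppose the statement holds for some j ≥ 1, so S(j) = 3(-3)^j·j.
Then S(j+1) = S(j) + ((-3)^(j + 1)(4j + 3)) = (3(-3)^j·j) + ((-3)^(j + 1)(4j + 3)).
Simplifying, S(j+1) = (-3)^(j + 2)(-j - 1) = 3(-3)^(j+1)·(j+1),
which is the closed form with N = j+1.
This completes the induction.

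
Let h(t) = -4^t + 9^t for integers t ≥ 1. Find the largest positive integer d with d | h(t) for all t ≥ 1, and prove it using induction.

Computing the first values: h(1) = 5 and h(2) = 65; gcd(5, 65) = 5, so d ≤ 5.
We prove 5 | -4^t + 9^t for all t ≥ 1 by induction on t.
When t = 1: h(1) = 5 = 5·(1), so 5 | h(1).
Inductive step: suppose the statement holds for some j ≥ 1, i.e. 5 | h(j). Then
9^{j+1} − 4^{j+1} = 9·9^j − 4·4^j = 9·(9^j − 4^j) + (5)·4^j. The first term is divisible by 5 by the inductive hypothesis, and the second term (5)·4^j is divisible by 5 since 5 | 5. Hence 5 | h(j+1).
Hence, by induction on t, the claim holds for every t ≥ 1.
Therefore the largest such d is 5.

d = 5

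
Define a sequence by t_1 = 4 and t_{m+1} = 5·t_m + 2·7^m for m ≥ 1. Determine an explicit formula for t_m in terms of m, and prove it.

Computing the first terms: t_1 = 4, t_2 = 34, t_3 = 268. This suggests t_m = -3·5^(m - 1) + 7^m.
When m = 1: the formula gives 4 = 4 = t_1.
Suppose the result is true for m = j, so t_j = -3·5^(j - 1) + 7^j.
Then t_{j+1} = 5·t_j + 2·7^j = 5·(-3·5^(j - 1) + 7^j) + 2·7^j = -3·5^j + 7^(j + 1) = -3·5^((j+1) - 1) + 7^(j+1),
which is the claimed formula at m = j+1.
Hence, by induction on m, the claim holds for every m ≥ 1.

t_m = -3·5^(m - 1) + 7^m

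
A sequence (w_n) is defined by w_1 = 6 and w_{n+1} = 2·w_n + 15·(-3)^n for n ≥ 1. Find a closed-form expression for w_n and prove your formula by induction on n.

w_n = (-3)^(n + 1) - 3·2^(n - 1)

Computing the first terms: w_1 = 6, w_2 = -33, w_3 = 69. This suggests w_n = (-3)^(n + 1) - 3·2^(n - 1).
For the base case n = 1: the formula gives 6 = 6 = w_1.
Inductive step: suppose the statement holds for some j ≥ 1, so w_j = (-3)^(j + 1) - 3·2^(j - 1).
Then w_{j+1} = 2·w_j + 15·(-3)^j = 2·((-3)^(j + 1) - 3·2^(j - 1)) + 15·(-3)^j = (-3)^(j + 2) - 3·2^j = (-3)^((j+1) + 1) - 3·2^((j+1) - 1),
which is the claimed formula at n = j+1.
By the principle of mathematical induction, the result holds for all n ≥ 1.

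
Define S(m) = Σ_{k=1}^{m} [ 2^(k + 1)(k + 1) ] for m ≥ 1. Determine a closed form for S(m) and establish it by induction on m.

S(m) = 2^(m + 2)m

We claim S(m) = 2^(m + 2)m for all m ≥ 1.
Base step (m = 1): S(1) = 8, and the closed form gives 8. They agree.
Inductive step: assume the claim holds for m = k, so S(k) = 2^(k + 2)k.
Then S(k+1) = S(k) + (2^(k + 2)(k + 2)) = (2^(k + 2)k) + (2^(k + 2)(k + 2)).
Simplifying, S(k+1) = 2^(k + 3)(k + 1) = 2^((k+1) + 2)(k+1),
which is the closed form with m = k+1.
Hence, by induction on m, the claim holds for every m ≥ 1.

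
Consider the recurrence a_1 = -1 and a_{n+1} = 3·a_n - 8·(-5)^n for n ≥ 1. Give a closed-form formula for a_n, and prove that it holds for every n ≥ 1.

a_n = (-5)^n + 4·3^(n - 1)

Computing the first terms: a_1 = -1, a_2 = 37, a_3 = -89. This suggests a_n = (-5)^n + 4·3^(n - 1).
Base step (n = 1): the formula gives -1 = -1 = a_1.
For the inductive step, assume it holds for an arbitrary i ≥ 1, so a_i = (-5)^i + 4·3^(i - 1).
Then a_{i+1} = 3·a_i - 8·(-5)^i = 3·((-5)^i + 4·3^(i - 1)) - 8·(-5)^i = (-5)^(i + 1) + 4·3^i = (-5)^(i+1) + 4·3^((i+1) - 1),
which is the claimed formula at n = i+1.
By induction, the statement is established for all n ≥ 1.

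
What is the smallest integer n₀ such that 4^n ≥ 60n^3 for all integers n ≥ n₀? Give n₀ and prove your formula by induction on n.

At n = 7: 16384 < 20580, so the inequality fails and n₀ ≥ 8. We prove 4^n ≥ 60n^3 for all n ≥ 8.
Base step (n = 8): 4^n = 65536 and 60n^3 = 30720, so 65536 ≥ 30720.
Inductive step: suppose the statement holds for some r ≥ 8, so 4^r ≥ 60r^3.
Then 4^(r + 1) = 4·(4^r) ≥ 4·(60r^3).
Also, for r ≥ 8 we have 4·(60r^3) ≥ 60(r+1)^3, since 4 ≥ (1 + 1/r)^3 for all r ≥ 8.
Combining, 4^(r + 1) ≥ 60(r+1)^3.
This completes the induction.
Hence the smallest such n₀ is 8.

n₀ = 8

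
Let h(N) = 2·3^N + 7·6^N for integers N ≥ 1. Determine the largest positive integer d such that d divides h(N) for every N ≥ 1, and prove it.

d = 6

Computing the first values: h(1) = 48 and h(2) = 270; gcd(48, 270) = 6, so d ≤ 6.
We prove 6 | 2·3^N + 7·6^N for all N ≥ 1 by induction on N.
Base step (N = 1): h(1) = 48 = 6·(8), so 6 | h(1).
Suppose the result is true for N = m, i.e. 6 | h(m). Then
h(m+1) − 6·h(m) = (2·3^(m+1) + 7·6^(m+1)) − 6·(2·3^m + 7·6^m) = (2)·3^m·(3 − 6) = (-6)·3^m. Since 6 | h(m) by the inductive hypothesis, 6 | 6·h(m); and 6 | -6 since -6 = 6·-1. Therefore 6 | h(m+1).
By the principle of mathematical induction, the result holds for all N ≥ 1.
Therefore the largest such d is 6.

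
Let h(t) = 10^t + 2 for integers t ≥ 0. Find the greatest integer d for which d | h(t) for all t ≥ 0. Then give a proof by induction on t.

Computing the first values: h(0) = 3 and h(1) = 12; gcd(3, 12) = 3, so d ≤ 3.
We prove 3 | 10^t + 2 for all t ≥ 0 by induction on t.
Base step (t = 0): h(0) = 3 = 3·(1), so 3 | h(0).
Inductive step: assume the claim holds for t = k, i.e. 3 | h(k). Then
h(k+1) = 10^(k+1) + 2 = 10·(10^k + 2) - 18 = 10·h(k) - 18. The first term is divisible by 3 by the inductive hypothesis, and -18 is divisible by 3. Hence 3 | h(k+1).
This completes the induction.
Therefore the largest such d is 3.

d = 3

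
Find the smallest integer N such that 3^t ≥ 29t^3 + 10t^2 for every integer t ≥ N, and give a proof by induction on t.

N = 10

At t = 9: 19683 < 21951, so the inequality fails and N ≥ 10. We prove 3^t ≥ 29t^3 + 10t^2 for all t ≥ 10.
When t = 10: 3^t = 59049 and 29t^3 + 10t^2 = 30000, so 59049 ≥ 30000.
Inductive step: assume the claim holds for t = j, so 3^j ≥ 29j^3 + 10j^2.
Then 3^(j + 1) = 3·(3^j) ≥ 3·(29j^3 + 10j^2).
Also, for j ≥ 10 we have 3·(29j^3 + 10j^2) ≥ 29(j+1)^3 + 10(j+1)^2, since 3·(29j^3 + 10j^2) − (29(j+1)^3 + 10(j+1)^2) = 58j^3 - 67j^2 - 107j - 39, which is nonnegative for all j ≥ 10.
Combining, 3^(j + 1) ≥ 29(j+1)^3 + 10(j+1)^2.
Hence, by induction on t, the claim holds for every t ≥ 10.
Hence the smallest such N is 10.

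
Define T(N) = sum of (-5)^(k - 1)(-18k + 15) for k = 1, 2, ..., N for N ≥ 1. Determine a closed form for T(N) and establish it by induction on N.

We claim T(N) = (-5)^N(3N - 2) + 2 for all N ≥ 1.
When N = 1: T(1) = -3, and the closed form gives -3. They agree.
Inductive step: suppose the statement holds for some k ≥ 1, so T(k) = (-5)^k(3k - 2) + 2.
Then T(k+1) = T(k) + ((-5)^k(-18k - 3)) = ((-5)^k(3k - 2) + 2) + ((-5)^k(-18k - 3)).
Simplifying, T(k+1) = -15(-5)^k·k - 5(-5)^k + 2 = (-5)^(k+1)(3(k+1) - 2) + 2,
which is the closed form with N = k+1.
Hence, by induction on N, the claim holds for every N ≥ 1.

T(N) = (-5)^N(3N - 2) + 2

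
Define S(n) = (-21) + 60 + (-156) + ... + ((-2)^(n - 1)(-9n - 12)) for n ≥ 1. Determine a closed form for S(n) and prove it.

We claim S(n) = (-2)^n(3n + 5) - 5 for all n ≥ 1.
For the base case n = 1: S(1) = -21, and the closed form gives -21. They agree.
Suppose the result is true for n = j, so S(j) = (-2)^j(3j + 5) - 5.
Then S(j+1) = S(j) + ((-2)^j(-9j - 21)) = ((-2)^j(3j + 5) - 5) + ((-2)^j(-9j - 21)).
Simplifying, S(j+1) = -6(-2)^j·j - 16(-2)^j - 5 = (-2)^(j+1)(3(j+1) + 5) - 5,
which is the closed form with n = j+1.
By the principle of mathematical induction, the result holds for all n ≥ 1.

S(n) = (-2)^n(3n + 5) - 5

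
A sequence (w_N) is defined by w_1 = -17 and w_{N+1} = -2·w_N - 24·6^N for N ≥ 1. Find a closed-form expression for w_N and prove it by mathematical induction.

Computing the first terms: w_1 = -17, w_2 = -110, w_3 = -644. This suggests w_N = (-2)^(N - 1) - 3·6^N.
Base case (N = 1): the formula gives -17 = -17 = w_1.
Inductive step: assume the claim holds for N = p, so w_p = (-2)^(p - 1) - 3·6^p.
Then w_{p+1} = -2·w_p - 24·6^p = -2·((-2)^(p - 1) - 3·6^p) - 24·6^p = (-2)^p - 3·6^(p + 1) = (-2)^((p+1) - 1) - 3·6^(p+1),
which is the claimed formula at N = p+1.
By induction, the statement is established for all N ≥ 1.

w_N = (-2)^(N - 1) - 3·6^N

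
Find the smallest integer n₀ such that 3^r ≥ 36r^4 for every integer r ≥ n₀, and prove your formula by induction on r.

n₀ = 13

At r = 12: 531441 < 746496, so the inequality fails and n₀ ≥ 13. We prove 3^r ≥ 36r^4 for all r ≥ 13.
For the base case r = 13: 3^r = 1594323 and 36r^4 = 1028196, so 1594323 ≥ 1028196.
Inductive step: assume the claim holds for r = p, so 3^p ≥ 36p^4.
Then 3^(p + 1) = 3·(3^p) ≥ 3·(36p^4).
Also, for p ≥ 13 we have 3·(36p^4) ≥ 36(p+1)^4, since 3 ≥ (1 + 1/p)^4 for all p ≥ 13.
Combining, 3^(p + 1) ≥ 36(p+1)^4.
Hence, by induction on r, the claim holds for every r ≥ 13.
Hence the smallest such n₀ is 13.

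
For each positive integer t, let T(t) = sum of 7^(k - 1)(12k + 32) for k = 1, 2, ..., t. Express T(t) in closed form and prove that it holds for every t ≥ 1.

We claim T(t) = 7^t(2t + 5) - 5 for all t ≥ 1.
For the base case t = 1: T(1) = 44, and the closed form gives 44. They agree.
Suppose the result is true for t = k, so T(k) = 7^k(2k + 5) - 5.
Then T(k+1) = T(k) + (7^k(12k + 44)) = (7^k(2k + 5) - 5) + (7^k(12k + 44)).
Simplifying, T(k+1) = 14·7^k·k + 49·7^k - 5 = 7^(k+1)(2(k+1) + 5) - 5,
which is the closed form with t = k+1.
This completes the induction.

T(t) = 7^t(2t + 5) - 5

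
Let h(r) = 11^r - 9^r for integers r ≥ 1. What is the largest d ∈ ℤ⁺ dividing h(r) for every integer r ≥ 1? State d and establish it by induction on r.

d = 2

Computing the first values: h(1) = 2 and h(2) = 40; gcd(2, 40) = 2, so d ≤ 2.
We prove 2 | 11^r - 9^r for all r ≥ 1 by induction on r.
Base case (r = 1): h(1) = 2 = 2·(1), so 2 | h(1).
Inductive step: assume the claim holds for r = m, i.e. 2 | h(m). Then
11^{m+1} − 9^{m+1} = 11·11^m − 9·9^m = 11·(11^m − 9^m) + (2)·9^m. The first term is divisible by 2 by the inductive hypothesis, and the second term (2)·9^m is divisible by 2 since 2 | 2. Hence 2 | h(m+1).
This completes the induction.
Therefore the largest such d is 2.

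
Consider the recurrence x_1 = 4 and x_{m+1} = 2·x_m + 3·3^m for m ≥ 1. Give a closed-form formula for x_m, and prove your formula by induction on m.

x_m = -5·2^(m - 1) + 3^(m + 1)

Computing the first terms: x_1 = 4, x_2 = 17, x_3 = 61. This suggests x_m = -5·2^(m - 1) + 3^(m + 1).
Base step (m = 1): the formula gives 4 = 4 = x_1.
Inductive step: assume the claim holds for m = i, so x_i = -5·2^(i - 1) + 3^(i + 1).
Then x_{i+1} = 2·x_i + 3·3^i = 2·(-5·2^(i - 1) + 3^(i + 1)) + 3·3^i = -5·2^i + 3^(i + 2) = -5·2^((i+1) - 1) + 3^((i+1) + 1),
which is the claimed formula at m = i+1.
By the principle of mathematical induction, the result holds for all m ≥ 1.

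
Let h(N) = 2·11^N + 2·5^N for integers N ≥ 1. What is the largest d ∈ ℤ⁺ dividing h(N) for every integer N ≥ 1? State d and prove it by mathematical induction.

Computing the first values: h(1) = 32 and h(2) = 292; gcd(32, 292) = 4, so d ≤ 4.
We prove 4 | 2·11^N + 2·5^N for all N ≥ 1 by induction on N.
For the base case N = 1: h(1) = 32 = 4·(8), so 4 | h(1).
Inductive step: suppose the statement holds for some p ≥ 1, i.e. 4 | h(p). Then
h(p+1) − 11·h(p) = (2·11^(p+1) + 2·5^(p+1)) − 11·(2·11^p + 2·5^p) = (2)·5^p·(5 − 11) = (-12)·5^p. Since 4 | h(p) by the inductive hypothesis, 4 | 11·h(p); and 4 | -12 since -12 = 4·-3. Therefore 4 | h(p+1).
By induction, the statement is established for all N ≥ 1.
Therefore the largest such d is 4.

d = 4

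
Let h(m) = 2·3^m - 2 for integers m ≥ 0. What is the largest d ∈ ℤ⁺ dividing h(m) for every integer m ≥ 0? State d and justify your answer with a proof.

d = 4

Computing the first values: h(0) = 0 and h(1) = 4; gcd(0, 4) = 4, so d ≤ 4.
We prove 4 | 2·3^m - 2 for all m ≥ 0 by induction on m.
Base step (m = 0): h(0) = 0 = 4·(0), so 4 | h(0).
Suppose the result is true for m = r, i.e. 4 | h(r). Then
h(r+1) = 2·3^(r+1) - 2 = 3·(2·3^r - 2) + 4 = 3·h(r) + 4. The first term is divisible by 4 by the inductive hypothesis, and 4 is divisible by 4. Hence 4 | h(r+1).
Hence, by induction on m, the claim holds for every m ≥ 0.
Therefore the largest such d is 4.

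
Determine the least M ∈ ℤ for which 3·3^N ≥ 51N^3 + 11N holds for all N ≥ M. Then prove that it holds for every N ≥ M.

M = 9

At N = 8: 19683 < 26200, so the inequality fails and M ≥ 9. We prove 3·3^N ≥ 51N^3 + 11N for all N ≥ 9.
Base case (N = 9): 3·3^N = 59049 and 51N^3 + 11N = 37278, so 59049 ≥ 37278.
For the inductive step, assume it holds for an arbitrary i ≥ 9, so 3·3^i ≥ 51i^3 + 11i.
Then 3·3^(i + 1) = 3·(3·3^i) ≥ 3·(51i^3 + 11i).
Also, for i ≥ 9 we have 3·(51i^3 + 11i) ≥ 51(i+1)^3 + 11(i+1), since 3·(51i^3 + 11i) − (51(i+1)^3 + 11(i+1)) = 102i^3 - 153i^2 - 131i - 62, which is nonnegative for all i ≥ 9.
Combining, 3·3^(i + 1) ≥ 51(i+1)^3 + 11(i+1).
This completes the induction.
Hence the smallest such M is 9.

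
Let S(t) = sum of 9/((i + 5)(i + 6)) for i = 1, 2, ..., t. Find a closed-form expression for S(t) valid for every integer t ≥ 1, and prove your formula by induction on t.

We claim S(t) = 3t/(2(t + 6)) for all t ≥ 1.
For the base case t = 1: S(1) = 3/14, and the closed form gives 3/14. They agree.
Inductive step: assume the claim holds for t = i, so S(i) = 3i/(2(i + 6)).
Then S(i+1) = S(i) + (9/((i + 6)(i + 7))) = (3i/(2(i + 6))) + (9/((i + 6)(i + 7))).
Simplifying, S(i+1) = 3(i + 1)/(2(i + 7)) = 3(i+1)/(2((i+1) + 6)),
which is the closed form with t = i+1.
Hence, by induction on t, the claim holds for every t ≥ 1.

S(t) = 3t/(2(t + 6))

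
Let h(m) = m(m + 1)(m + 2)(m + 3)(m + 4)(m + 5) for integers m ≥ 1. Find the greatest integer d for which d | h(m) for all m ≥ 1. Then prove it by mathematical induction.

Computing the first values: h(1) = 720 and h(2) = 5040; gcd(720, 5040) = 720, so d ≤ 720.
We prove 720 | m(m + 1)(m + 2)(m + 3)(m + 4)(m + 5) for all m ≥ 1 by induction on m.
For the base case m = 1: h(1) = 720 = 720·(1), so 720 | h(1).
Inductive step: suppose the statement holds for some j ≥ 1, i.e. 720 | h(j). Then
h(j+1) − h(j) = (j+1)·(j+2)·(j+3)·(j+4)·(j+5)·(j+6) − j·(j+1)·(j+2)·(j+3)·(j+4)·(j+5) = (j+1)·(j+2)·(j+3)·(j+4)·(j+5)·[(j+6) − j] = 6·(j+1)·(j+2)·(j+3)·(j+4)·(j+5). The product of 5 consecutive integers is divisible by (5)! = 120, so h(j+1) − h(j) is divisible by 6·120 = 720. By the inductive hypothesis 720 | h(j), hence 720 | h(j+1).
By induction, the statement is established for all m ≥ 1.
Therefore the largest such d is 720.

d = 720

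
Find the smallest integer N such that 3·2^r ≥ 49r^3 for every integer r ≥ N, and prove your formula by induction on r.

N = 17

At r = 16: 196608 < 200704, so the inequality fails and N ≥ 17. We prove 3·2^r ≥ 49r^3 for all r ≥ 17.
Base step (r = 17): 3·2^r = 393216 and 49r^3 = 240737, so 393216 ≥ 240737.
Inductive step: assume the claim holds for r = j, so 3·2^j ≥ 49j^3.
Then 3·2^(j + 1) = 2·(3·2^j) ≥ 2·(49j^3).
Also, for j ≥ 17 we have 2·(49j^3) ≥ 49(j+1)^3, since 2 ≥ (1 + 1/j)^3 for all j ≥ 17.
Combining, 3·2^(j + 1) ≥ 49(j+1)^3.
By the principle of mathematical induction, the result holds for all r ≥ 17.
Hence the smallest such N is 17.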